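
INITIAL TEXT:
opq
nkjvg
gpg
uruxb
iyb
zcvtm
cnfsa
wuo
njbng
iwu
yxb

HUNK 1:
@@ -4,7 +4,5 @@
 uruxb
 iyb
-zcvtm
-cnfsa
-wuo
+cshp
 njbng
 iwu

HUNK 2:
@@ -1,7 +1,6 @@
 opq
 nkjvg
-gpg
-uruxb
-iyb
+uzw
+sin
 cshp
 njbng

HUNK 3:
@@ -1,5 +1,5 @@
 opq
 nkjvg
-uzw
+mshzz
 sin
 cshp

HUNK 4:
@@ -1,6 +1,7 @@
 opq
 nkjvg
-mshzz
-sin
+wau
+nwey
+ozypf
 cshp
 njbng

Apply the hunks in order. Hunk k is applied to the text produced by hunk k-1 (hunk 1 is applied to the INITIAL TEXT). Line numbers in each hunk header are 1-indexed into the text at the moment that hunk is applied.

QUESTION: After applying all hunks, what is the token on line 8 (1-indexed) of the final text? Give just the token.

Answer: iwu

Derivation:
Hunk 1: at line 4 remove [zcvtm,cnfsa,wuo] add [cshp] -> 9 lines: opq nkjvg gpg uruxb iyb cshp njbng iwu yxb
Hunk 2: at line 1 remove [gpg,uruxb,iyb] add [uzw,sin] -> 8 lines: opq nkjvg uzw sin cshp njbng iwu yxb
Hunk 3: at line 1 remove [uzw] add [mshzz] -> 8 lines: opq nkjvg mshzz sin cshp njbng iwu yxb
Hunk 4: at line 1 remove [mshzz,sin] add [wau,nwey,ozypf] -> 9 lines: opq nkjvg wau nwey ozypf cshp njbng iwu yxb
Final line 8: iwu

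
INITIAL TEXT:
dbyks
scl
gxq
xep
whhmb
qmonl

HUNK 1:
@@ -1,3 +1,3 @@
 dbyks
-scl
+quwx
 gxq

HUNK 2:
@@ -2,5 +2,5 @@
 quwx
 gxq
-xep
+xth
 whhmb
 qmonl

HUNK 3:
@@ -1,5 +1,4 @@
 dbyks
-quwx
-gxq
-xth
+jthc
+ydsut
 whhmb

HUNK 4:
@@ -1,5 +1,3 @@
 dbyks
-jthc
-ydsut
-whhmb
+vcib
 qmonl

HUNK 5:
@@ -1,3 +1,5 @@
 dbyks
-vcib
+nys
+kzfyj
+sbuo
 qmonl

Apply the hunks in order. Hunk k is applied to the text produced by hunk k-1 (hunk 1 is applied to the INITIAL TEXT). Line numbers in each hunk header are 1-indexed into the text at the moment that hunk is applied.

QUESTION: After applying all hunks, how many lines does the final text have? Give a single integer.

Hunk 1: at line 1 remove [scl] add [quwx] -> 6 lines: dbyks quwx gxq xep whhmb qmonl
Hunk 2: at line 2 remove [xep] add [xth] -> 6 lines: dbyks quwx gxq xth whhmb qmonl
Hunk 3: at line 1 remove [quwx,gxq,xth] add [jthc,ydsut] -> 5 lines: dbyks jthc ydsut whhmb qmonl
Hunk 4: at line 1 remove [jthc,ydsut,whhmb] add [vcib] -> 3 lines: dbyks vcib qmonl
Hunk 5: at line 1 remove [vcib] add [nys,kzfyj,sbuo] -> 5 lines: dbyks nys kzfyj sbuo qmonl
Final line count: 5

Answer: 5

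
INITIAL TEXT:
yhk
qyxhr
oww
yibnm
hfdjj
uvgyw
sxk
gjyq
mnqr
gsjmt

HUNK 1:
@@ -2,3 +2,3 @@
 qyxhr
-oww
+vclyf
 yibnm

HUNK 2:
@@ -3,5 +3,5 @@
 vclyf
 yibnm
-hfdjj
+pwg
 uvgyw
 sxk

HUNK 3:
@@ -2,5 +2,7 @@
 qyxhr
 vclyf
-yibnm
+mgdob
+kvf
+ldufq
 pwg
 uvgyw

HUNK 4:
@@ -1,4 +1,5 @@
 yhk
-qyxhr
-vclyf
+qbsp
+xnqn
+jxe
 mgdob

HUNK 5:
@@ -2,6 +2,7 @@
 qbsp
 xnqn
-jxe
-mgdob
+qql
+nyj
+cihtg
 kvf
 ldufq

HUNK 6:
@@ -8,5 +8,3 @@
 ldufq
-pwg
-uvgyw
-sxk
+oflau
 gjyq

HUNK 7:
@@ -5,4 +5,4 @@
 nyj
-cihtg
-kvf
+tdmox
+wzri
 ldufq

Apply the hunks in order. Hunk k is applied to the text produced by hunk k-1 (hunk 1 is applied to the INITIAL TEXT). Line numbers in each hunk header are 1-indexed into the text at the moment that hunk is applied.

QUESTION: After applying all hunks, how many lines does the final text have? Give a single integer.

Hunk 1: at line 2 remove [oww] add [vclyf] -> 10 lines: yhk qyxhr vclyf yibnm hfdjj uvgyw sxk gjyq mnqr gsjmt
Hunk 2: at line 3 remove [hfdjj] add [pwg] -> 10 lines: yhk qyxhr vclyf yibnm pwg uvgyw sxk gjyq mnqr gsjmt
Hunk 3: at line 2 remove [yibnm] add [mgdob,kvf,ldufq] -> 12 lines: yhk qyxhr vclyf mgdob kvf ldufq pwg uvgyw sxk gjyq mnqr gsjmt
Hunk 4: at line 1 remove [qyxhr,vclyf] add [qbsp,xnqn,jxe] -> 13 lines: yhk qbsp xnqn jxe mgdob kvf ldufq pwg uvgyw sxk gjyq mnqr gsjmt
Hunk 5: at line 2 remove [jxe,mgdob] add [qql,nyj,cihtg] -> 14 lines: yhk qbsp xnqn qql nyj cihtg kvf ldufq pwg uvgyw sxk gjyq mnqr gsjmt
Hunk 6: at line 8 remove [pwg,uvgyw,sxk] add [oflau] -> 12 lines: yhk qbsp xnqn qql nyj cihtg kvf ldufq oflau gjyq mnqr gsjmt
Hunk 7: at line 5 remove [cihtg,kvf] add [tdmox,wzri] -> 12 lines: yhk qbsp xnqn qql nyj tdmox wzri ldufq oflau gjyq mnqr gsjmt
Final line count: 12

Answer: 12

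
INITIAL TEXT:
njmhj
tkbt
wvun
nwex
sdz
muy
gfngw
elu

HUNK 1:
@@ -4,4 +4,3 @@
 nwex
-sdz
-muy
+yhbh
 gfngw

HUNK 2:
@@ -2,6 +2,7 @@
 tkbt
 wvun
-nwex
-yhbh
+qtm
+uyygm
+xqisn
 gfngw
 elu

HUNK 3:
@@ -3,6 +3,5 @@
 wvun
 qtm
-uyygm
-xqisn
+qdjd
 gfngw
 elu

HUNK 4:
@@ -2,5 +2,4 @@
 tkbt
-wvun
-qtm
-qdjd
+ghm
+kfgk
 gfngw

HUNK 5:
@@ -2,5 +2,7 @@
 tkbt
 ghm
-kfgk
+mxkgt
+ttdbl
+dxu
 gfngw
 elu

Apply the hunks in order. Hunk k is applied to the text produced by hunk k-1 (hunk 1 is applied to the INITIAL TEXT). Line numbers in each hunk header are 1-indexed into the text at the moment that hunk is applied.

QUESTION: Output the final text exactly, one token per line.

Hunk 1: at line 4 remove [sdz,muy] add [yhbh] -> 7 lines: njmhj tkbt wvun nwex yhbh gfngw elu
Hunk 2: at line 2 remove [nwex,yhbh] add [qtm,uyygm,xqisn] -> 8 lines: njmhj tkbt wvun qtm uyygm xqisn gfngw elu
Hunk 3: at line 3 remove [uyygm,xqisn] add [qdjd] -> 7 lines: njmhj tkbt wvun qtm qdjd gfngw elu
Hunk 4: at line 2 remove [wvun,qtm,qdjd] add [ghm,kfgk] -> 6 lines: njmhj tkbt ghm kfgk gfngw elu
Hunk 5: at line 2 remove [kfgk] add [mxkgt,ttdbl,dxu] -> 8 lines: njmhj tkbt ghm mxkgt ttdbl dxu gfngw elu

Answer: njmhj
tkbt
ghm
mxkgt
ttdbl
dxu
gfngw
elu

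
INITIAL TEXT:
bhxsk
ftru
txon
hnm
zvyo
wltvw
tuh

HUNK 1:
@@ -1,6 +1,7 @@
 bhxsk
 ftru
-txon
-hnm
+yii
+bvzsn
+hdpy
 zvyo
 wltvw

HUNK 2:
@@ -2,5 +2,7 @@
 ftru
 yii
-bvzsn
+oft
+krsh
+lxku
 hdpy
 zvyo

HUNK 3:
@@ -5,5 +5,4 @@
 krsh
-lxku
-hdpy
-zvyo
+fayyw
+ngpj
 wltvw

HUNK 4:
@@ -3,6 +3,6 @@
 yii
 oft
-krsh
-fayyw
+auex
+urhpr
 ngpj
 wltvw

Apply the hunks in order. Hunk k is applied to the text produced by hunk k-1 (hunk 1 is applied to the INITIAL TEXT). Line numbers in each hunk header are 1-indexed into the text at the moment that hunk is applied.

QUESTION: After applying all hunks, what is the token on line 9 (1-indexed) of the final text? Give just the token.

Answer: tuh

Derivation:
Hunk 1: at line 1 remove [txon,hnm] add [yii,bvzsn,hdpy] -> 8 lines: bhxsk ftru yii bvzsn hdpy zvyo wltvw tuh
Hunk 2: at line 2 remove [bvzsn] add [oft,krsh,lxku] -> 10 lines: bhxsk ftru yii oft krsh lxku hdpy zvyo wltvw tuh
Hunk 3: at line 5 remove [lxku,hdpy,zvyo] add [fayyw,ngpj] -> 9 lines: bhxsk ftru yii oft krsh fayyw ngpj wltvw tuh
Hunk 4: at line 3 remove [krsh,fayyw] add [auex,urhpr] -> 9 lines: bhxsk ftru yii oft auex urhpr ngpj wltvw tuh
Final line 9: tuh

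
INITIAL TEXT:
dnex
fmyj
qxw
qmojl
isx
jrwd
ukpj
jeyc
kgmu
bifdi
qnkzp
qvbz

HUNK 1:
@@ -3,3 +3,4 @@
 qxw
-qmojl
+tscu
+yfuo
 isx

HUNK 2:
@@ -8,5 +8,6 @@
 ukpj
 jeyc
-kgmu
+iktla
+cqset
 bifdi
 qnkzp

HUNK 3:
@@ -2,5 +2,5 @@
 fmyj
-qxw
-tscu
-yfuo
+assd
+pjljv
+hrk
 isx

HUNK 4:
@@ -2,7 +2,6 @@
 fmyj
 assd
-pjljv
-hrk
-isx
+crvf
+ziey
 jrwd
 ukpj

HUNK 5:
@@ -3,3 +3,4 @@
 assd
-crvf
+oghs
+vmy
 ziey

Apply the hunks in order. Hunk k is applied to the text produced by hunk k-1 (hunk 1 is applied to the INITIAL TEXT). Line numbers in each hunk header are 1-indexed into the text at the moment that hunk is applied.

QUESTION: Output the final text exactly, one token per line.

Hunk 1: at line 3 remove [qmojl] add [tscu,yfuo] -> 13 lines: dnex fmyj qxw tscu yfuo isx jrwd ukpj jeyc kgmu bifdi qnkzp qvbz
Hunk 2: at line 8 remove [kgmu] add [iktla,cqset] -> 14 lines: dnex fmyj qxw tscu yfuo isx jrwd ukpj jeyc iktla cqset bifdi qnkzp qvbz
Hunk 3: at line 2 remove [qxw,tscu,yfuo] add [assd,pjljv,hrk] -> 14 lines: dnex fmyj assd pjljv hrk isx jrwd ukpj jeyc iktla cqset bifdi qnkzp qvbz
Hunk 4: at line 2 remove [pjljv,hrk,isx] add [crvf,ziey] -> 13 lines: dnex fmyj assd crvf ziey jrwd ukpj jeyc iktla cqset bifdi qnkzp qvbz
Hunk 5: at line 3 remove [crvf] add [oghs,vmy] -> 14 lines: dnex fmyj assd oghs vmy ziey jrwd ukpj jeyc iktla cqset bifdi qnkzp qvbz

Answer: dnex
fmyj
assd
oghs
vmy
ziey
jrwd
ukpj
jeyc
iktla
cqset
bifdi
qnkzp
qvbz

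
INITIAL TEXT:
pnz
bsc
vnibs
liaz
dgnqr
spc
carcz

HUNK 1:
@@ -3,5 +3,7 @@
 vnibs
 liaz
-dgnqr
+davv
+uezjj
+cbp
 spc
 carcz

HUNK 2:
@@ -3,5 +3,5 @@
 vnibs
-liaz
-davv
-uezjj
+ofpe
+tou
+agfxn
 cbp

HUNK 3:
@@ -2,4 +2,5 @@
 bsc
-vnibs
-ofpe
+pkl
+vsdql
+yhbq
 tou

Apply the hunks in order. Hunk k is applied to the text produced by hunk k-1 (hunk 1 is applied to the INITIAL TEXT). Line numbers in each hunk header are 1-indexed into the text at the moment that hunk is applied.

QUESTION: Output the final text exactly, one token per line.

Hunk 1: at line 3 remove [dgnqr] add [davv,uezjj,cbp] -> 9 lines: pnz bsc vnibs liaz davv uezjj cbp spc carcz
Hunk 2: at line 3 remove [liaz,davv,uezjj] add [ofpe,tou,agfxn] -> 9 lines: pnz bsc vnibs ofpe tou agfxn cbp spc carcz
Hunk 3: at line 2 remove [vnibs,ofpe] add [pkl,vsdql,yhbq] -> 10 lines: pnz bsc pkl vsdql yhbq tou agfxn cbp spc carcz

Answer: pnz
bsc
pkl
vsdql
yhbq
tou
agfxn
cbp
spc
carcz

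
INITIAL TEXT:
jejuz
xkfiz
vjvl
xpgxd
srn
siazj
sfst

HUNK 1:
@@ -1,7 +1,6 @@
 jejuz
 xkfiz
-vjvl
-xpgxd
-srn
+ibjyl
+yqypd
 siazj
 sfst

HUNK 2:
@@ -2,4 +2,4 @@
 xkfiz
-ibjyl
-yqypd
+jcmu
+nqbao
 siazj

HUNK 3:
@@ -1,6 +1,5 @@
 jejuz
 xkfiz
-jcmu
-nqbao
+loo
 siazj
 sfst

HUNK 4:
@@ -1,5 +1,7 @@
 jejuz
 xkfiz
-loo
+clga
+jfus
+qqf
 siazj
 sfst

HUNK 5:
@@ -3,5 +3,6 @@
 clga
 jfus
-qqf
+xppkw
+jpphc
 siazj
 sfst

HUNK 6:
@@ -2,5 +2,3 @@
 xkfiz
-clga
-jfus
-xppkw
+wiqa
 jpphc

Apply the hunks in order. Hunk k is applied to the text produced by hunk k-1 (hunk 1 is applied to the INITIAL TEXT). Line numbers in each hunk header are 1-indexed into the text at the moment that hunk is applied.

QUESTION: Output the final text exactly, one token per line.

Answer: jejuz
xkfiz
wiqa
jpphc
siazj
sfst

Derivation:
Hunk 1: at line 1 remove [vjvl,xpgxd,srn] add [ibjyl,yqypd] -> 6 lines: jejuz xkfiz ibjyl yqypd siazj sfst
Hunk 2: at line 2 remove [ibjyl,yqypd] add [jcmu,nqbao] -> 6 lines: jejuz xkfiz jcmu nqbao siazj sfst
Hunk 3: at line 1 remove [jcmu,nqbao] add [loo] -> 5 lines: jejuz xkfiz loo siazj sfst
Hunk 4: at line 1 remove [loo] add [clga,jfus,qqf] -> 7 lines: jejuz xkfiz clga jfus qqf siazj sfst
Hunk 5: at line 3 remove [qqf] add [xppkw,jpphc] -> 8 lines: jejuz xkfiz clga jfus xppkw jpphc siazj sfst
Hunk 6: at line 2 remove [clga,jfus,xppkw] add [wiqa] -> 6 lines: jejuz xkfiz wiqa jpphc siazj sfst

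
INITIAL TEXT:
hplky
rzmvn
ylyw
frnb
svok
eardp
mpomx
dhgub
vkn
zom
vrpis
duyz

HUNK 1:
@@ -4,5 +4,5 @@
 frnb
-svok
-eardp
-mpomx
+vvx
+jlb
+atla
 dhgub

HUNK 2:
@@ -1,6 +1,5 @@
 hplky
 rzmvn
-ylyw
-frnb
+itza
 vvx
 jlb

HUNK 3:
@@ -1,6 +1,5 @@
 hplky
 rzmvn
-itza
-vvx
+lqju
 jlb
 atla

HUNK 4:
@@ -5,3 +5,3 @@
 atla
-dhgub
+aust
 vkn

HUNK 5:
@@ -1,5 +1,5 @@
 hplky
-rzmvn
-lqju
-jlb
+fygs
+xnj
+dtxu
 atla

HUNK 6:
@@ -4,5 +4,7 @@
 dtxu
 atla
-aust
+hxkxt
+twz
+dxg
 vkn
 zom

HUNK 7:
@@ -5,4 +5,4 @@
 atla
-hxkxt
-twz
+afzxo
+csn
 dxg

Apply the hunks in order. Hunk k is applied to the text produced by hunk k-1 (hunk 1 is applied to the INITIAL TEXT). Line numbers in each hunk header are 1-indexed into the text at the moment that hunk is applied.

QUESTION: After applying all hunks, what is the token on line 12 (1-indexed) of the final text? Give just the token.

Answer: duyz

Derivation:
Hunk 1: at line 4 remove [svok,eardp,mpomx] add [vvx,jlb,atla] -> 12 lines: hplky rzmvn ylyw frnb vvx jlb atla dhgub vkn zom vrpis duyz
Hunk 2: at line 1 remove [ylyw,frnb] add [itza] -> 11 lines: hplky rzmvn itza vvx jlb atla dhgub vkn zom vrpis duyz
Hunk 3: at line 1 remove [itza,vvx] add [lqju] -> 10 lines: hplky rzmvn lqju jlb atla dhgub vkn zom vrpis duyz
Hunk 4: at line 5 remove [dhgub] add [aust] -> 10 lines: hplky rzmvn lqju jlb atla aust vkn zom vrpis duyz
Hunk 5: at line 1 remove [rzmvn,lqju,jlb] add [fygs,xnj,dtxu] -> 10 lines: hplky fygs xnj dtxu atla aust vkn zom vrpis duyz
Hunk 6: at line 4 remove [aust] add [hxkxt,twz,dxg] -> 12 lines: hplky fygs xnj dtxu atla hxkxt twz dxg vkn zom vrpis duyz
Hunk 7: at line 5 remove [hxkxt,twz] add [afzxo,csn] -> 12 lines: hplky fygs xnj dtxu atla afzxo csn dxg vkn zom vrpis duyz
Final line 12: duyz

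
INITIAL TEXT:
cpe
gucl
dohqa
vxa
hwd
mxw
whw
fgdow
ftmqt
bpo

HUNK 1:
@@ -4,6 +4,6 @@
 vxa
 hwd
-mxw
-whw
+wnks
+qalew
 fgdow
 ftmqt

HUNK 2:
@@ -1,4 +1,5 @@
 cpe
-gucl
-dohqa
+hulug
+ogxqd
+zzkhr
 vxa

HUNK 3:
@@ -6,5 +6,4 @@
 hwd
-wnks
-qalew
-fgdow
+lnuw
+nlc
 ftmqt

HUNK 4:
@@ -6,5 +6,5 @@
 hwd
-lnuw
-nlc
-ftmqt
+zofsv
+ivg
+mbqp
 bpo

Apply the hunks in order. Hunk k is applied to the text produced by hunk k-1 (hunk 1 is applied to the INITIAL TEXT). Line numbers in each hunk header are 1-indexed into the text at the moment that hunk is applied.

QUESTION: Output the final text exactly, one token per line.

Hunk 1: at line 4 remove [mxw,whw] add [wnks,qalew] -> 10 lines: cpe gucl dohqa vxa hwd wnks qalew fgdow ftmqt bpo
Hunk 2: at line 1 remove [gucl,dohqa] add [hulug,ogxqd,zzkhr] -> 11 lines: cpe hulug ogxqd zzkhr vxa hwd wnks qalew fgdow ftmqt bpo
Hunk 3: at line 6 remove [wnks,qalew,fgdow] add [lnuw,nlc] -> 10 lines: cpe hulug ogxqd zzkhr vxa hwd lnuw nlc ftmqt bpo
Hunk 4: at line 6 remove [lnuw,nlc,ftmqt] add [zofsv,ivg,mbqp] -> 10 lines: cpe hulug ogxqd zzkhr vxa hwd zofsv ivg mbqp bpo

Answer: cpe
hulug
ogxqd
zzkhr
vxa
hwd
zofsv
ivg
mbqp
bpo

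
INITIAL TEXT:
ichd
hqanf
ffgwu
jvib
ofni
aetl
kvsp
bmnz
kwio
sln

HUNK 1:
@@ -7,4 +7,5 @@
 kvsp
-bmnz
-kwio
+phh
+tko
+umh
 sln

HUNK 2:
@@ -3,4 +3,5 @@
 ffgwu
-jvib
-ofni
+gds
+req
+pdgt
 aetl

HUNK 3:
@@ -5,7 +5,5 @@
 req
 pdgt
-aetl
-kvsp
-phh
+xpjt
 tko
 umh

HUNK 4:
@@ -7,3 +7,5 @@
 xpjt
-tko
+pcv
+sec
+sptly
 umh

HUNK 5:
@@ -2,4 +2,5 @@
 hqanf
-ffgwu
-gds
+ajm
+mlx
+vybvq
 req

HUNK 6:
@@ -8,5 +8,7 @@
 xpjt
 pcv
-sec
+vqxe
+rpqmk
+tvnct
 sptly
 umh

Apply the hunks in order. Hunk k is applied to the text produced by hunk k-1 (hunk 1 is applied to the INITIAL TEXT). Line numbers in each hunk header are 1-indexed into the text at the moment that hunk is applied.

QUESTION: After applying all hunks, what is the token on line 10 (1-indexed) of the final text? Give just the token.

Answer: vqxe

Derivation:
Hunk 1: at line 7 remove [bmnz,kwio] add [phh,tko,umh] -> 11 lines: ichd hqanf ffgwu jvib ofni aetl kvsp phh tko umh sln
Hunk 2: at line 3 remove [jvib,ofni] add [gds,req,pdgt] -> 12 lines: ichd hqanf ffgwu gds req pdgt aetl kvsp phh tko umh sln
Hunk 3: at line 5 remove [aetl,kvsp,phh] add [xpjt] -> 10 lines: ichd hqanf ffgwu gds req pdgt xpjt tko umh sln
Hunk 4: at line 7 remove [tko] add [pcv,sec,sptly] -> 12 lines: ichd hqanf ffgwu gds req pdgt xpjt pcv sec sptly umh sln
Hunk 5: at line 2 remove [ffgwu,gds] add [ajm,mlx,vybvq] -> 13 lines: ichd hqanf ajm mlx vybvq req pdgt xpjt pcv sec sptly umh sln
Hunk 6: at line 8 remove [sec] add [vqxe,rpqmk,tvnct] -> 15 lines: ichd hqanf ajm mlx vybvq req pdgt xpjt pcv vqxe rpqmk tvnct sptly umh sln
Final line 10: vqxe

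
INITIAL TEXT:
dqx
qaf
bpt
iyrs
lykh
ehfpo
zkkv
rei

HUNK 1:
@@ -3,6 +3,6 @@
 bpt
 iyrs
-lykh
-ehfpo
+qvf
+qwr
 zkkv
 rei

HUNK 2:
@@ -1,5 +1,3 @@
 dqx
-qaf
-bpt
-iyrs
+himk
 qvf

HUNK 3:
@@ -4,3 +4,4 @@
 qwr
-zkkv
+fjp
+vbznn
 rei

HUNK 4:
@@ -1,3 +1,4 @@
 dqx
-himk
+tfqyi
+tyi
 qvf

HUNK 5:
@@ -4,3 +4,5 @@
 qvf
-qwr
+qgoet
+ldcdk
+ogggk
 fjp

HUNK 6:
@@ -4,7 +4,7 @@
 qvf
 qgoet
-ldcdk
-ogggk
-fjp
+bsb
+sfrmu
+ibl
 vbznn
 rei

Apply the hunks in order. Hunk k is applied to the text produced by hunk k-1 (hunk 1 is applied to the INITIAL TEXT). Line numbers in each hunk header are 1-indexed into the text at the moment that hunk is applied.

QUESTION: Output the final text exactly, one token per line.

Answer: dqx
tfqyi
tyi
qvf
qgoet
bsb
sfrmu
ibl
vbznn
rei

Derivation:
Hunk 1: at line 3 remove [lykh,ehfpo] add [qvf,qwr] -> 8 lines: dqx qaf bpt iyrs qvf qwr zkkv rei
Hunk 2: at line 1 remove [qaf,bpt,iyrs] add [himk] -> 6 lines: dqx himk qvf qwr zkkv rei
Hunk 3: at line 4 remove [zkkv] add [fjp,vbznn] -> 7 lines: dqx himk qvf qwr fjp vbznn rei
Hunk 4: at line 1 remove [himk] add [tfqyi,tyi] -> 8 lines: dqx tfqyi tyi qvf qwr fjp vbznn rei
Hunk 5: at line 4 remove [qwr] add [qgoet,ldcdk,ogggk] -> 10 lines: dqx tfqyi tyi qvf qgoet ldcdk ogggk fjp vbznn rei
Hunk 6: at line 4 remove [ldcdk,ogggk,fjp] add [bsb,sfrmu,ibl] -> 10 lines: dqx tfqyi tyi qvf qgoet bsb sfrmu ibl vbznn rei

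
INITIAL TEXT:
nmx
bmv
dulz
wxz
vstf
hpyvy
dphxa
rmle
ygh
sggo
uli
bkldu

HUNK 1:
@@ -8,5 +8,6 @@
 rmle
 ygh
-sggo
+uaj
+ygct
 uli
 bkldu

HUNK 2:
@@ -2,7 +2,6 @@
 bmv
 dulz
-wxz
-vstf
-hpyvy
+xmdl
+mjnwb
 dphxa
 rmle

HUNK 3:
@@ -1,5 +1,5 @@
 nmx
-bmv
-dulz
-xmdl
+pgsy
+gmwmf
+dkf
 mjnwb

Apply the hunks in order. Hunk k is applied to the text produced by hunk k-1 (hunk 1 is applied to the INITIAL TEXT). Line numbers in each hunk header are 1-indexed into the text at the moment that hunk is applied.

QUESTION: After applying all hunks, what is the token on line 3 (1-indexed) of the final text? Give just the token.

Hunk 1: at line 8 remove [sggo] add [uaj,ygct] -> 13 lines: nmx bmv dulz wxz vstf hpyvy dphxa rmle ygh uaj ygct uli bkldu
Hunk 2: at line 2 remove [wxz,vstf,hpyvy] add [xmdl,mjnwb] -> 12 lines: nmx bmv dulz xmdl mjnwb dphxa rmle ygh uaj ygct uli bkldu
Hunk 3: at line 1 remove [bmv,dulz,xmdl] add [pgsy,gmwmf,dkf] -> 12 lines: nmx pgsy gmwmf dkf mjnwb dphxa rmle ygh uaj ygct uli bkldu
Final line 3: gmwmf

Answer: gmwmf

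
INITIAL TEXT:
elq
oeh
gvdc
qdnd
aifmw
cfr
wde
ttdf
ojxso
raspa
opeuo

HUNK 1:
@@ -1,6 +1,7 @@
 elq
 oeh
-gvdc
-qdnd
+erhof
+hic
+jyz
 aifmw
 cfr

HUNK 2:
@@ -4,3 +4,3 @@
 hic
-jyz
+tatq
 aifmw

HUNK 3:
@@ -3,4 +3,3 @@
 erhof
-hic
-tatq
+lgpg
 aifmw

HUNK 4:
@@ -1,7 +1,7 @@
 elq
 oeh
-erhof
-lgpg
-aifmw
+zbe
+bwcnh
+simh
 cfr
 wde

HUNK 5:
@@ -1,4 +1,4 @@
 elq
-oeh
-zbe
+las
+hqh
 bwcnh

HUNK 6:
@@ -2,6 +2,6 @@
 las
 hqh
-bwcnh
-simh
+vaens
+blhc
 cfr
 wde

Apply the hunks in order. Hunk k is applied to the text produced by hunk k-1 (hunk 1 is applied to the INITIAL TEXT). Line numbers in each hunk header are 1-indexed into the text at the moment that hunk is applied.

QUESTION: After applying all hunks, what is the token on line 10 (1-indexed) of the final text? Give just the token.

Answer: raspa

Derivation:
Hunk 1: at line 1 remove [gvdc,qdnd] add [erhof,hic,jyz] -> 12 lines: elq oeh erhof hic jyz aifmw cfr wde ttdf ojxso raspa opeuo
Hunk 2: at line 4 remove [jyz] add [tatq] -> 12 lines: elq oeh erhof hic tatq aifmw cfr wde ttdf ojxso raspa opeuo
Hunk 3: at line 3 remove [hic,tatq] add [lgpg] -> 11 lines: elq oeh erhof lgpg aifmw cfr wde ttdf ojxso raspa opeuo
Hunk 4: at line 1 remove [erhof,lgpg,aifmw] add [zbe,bwcnh,simh] -> 11 lines: elq oeh zbe bwcnh simh cfr wde ttdf ojxso raspa opeuo
Hunk 5: at line 1 remove [oeh,zbe] add [las,hqh] -> 11 lines: elq las hqh bwcnh simh cfr wde ttdf ojxso raspa opeuo
Hunk 6: at line 2 remove [bwcnh,simh] add [vaens,blhc] -> 11 lines: elq las hqh vaens blhc cfr wde ttdf ojxso raspa opeuo
Final line 10: raspa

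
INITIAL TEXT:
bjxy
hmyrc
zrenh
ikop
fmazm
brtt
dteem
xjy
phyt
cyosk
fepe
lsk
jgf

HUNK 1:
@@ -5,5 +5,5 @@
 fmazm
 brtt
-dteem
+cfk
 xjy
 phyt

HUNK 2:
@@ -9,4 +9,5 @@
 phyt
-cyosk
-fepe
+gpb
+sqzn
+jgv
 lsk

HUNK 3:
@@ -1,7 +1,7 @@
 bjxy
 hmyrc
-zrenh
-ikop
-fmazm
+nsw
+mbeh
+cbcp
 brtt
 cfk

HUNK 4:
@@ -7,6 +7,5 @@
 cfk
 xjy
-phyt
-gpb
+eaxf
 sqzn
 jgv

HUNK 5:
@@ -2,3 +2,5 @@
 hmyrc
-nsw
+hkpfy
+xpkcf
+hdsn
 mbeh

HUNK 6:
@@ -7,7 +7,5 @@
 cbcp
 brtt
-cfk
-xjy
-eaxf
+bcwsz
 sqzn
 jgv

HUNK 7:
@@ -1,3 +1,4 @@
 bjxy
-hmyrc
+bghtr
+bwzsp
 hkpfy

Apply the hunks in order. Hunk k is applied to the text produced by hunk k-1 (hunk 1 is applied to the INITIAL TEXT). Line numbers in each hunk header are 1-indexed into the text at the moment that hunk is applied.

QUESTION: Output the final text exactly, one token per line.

Answer: bjxy
bghtr
bwzsp
hkpfy
xpkcf
hdsn
mbeh
cbcp
brtt
bcwsz
sqzn
jgv
lsk
jgf

Derivation:
Hunk 1: at line 5 remove [dteem] add [cfk] -> 13 lines: bjxy hmyrc zrenh ikop fmazm brtt cfk xjy phyt cyosk fepe lsk jgf
Hunk 2: at line 9 remove [cyosk,fepe] add [gpb,sqzn,jgv] -> 14 lines: bjxy hmyrc zrenh ikop fmazm brtt cfk xjy phyt gpb sqzn jgv lsk jgf
Hunk 3: at line 1 remove [zrenh,ikop,fmazm] add [nsw,mbeh,cbcp] -> 14 lines: bjxy hmyrc nsw mbeh cbcp brtt cfk xjy phyt gpb sqzn jgv lsk jgf
Hunk 4: at line 7 remove [phyt,gpb] add [eaxf] -> 13 lines: bjxy hmyrc nsw mbeh cbcp brtt cfk xjy eaxf sqzn jgv lsk jgf
Hunk 5: at line 2 remove [nsw] add [hkpfy,xpkcf,hdsn] -> 15 lines: bjxy hmyrc hkpfy xpkcf hdsn mbeh cbcp brtt cfk xjy eaxf sqzn jgv lsk jgf
Hunk 6: at line 7 remove [cfk,xjy,eaxf] add [bcwsz] -> 13 lines: bjxy hmyrc hkpfy xpkcf hdsn mbeh cbcp brtt bcwsz sqzn jgv lsk jgf
Hunk 7: at line 1 remove [hmyrc] add [bghtr,bwzsp] -> 14 lines: bjxy bghtr bwzsp hkpfy xpkcf hdsn mbeh cbcp brtt bcwsz sqzn jgv lsk jgf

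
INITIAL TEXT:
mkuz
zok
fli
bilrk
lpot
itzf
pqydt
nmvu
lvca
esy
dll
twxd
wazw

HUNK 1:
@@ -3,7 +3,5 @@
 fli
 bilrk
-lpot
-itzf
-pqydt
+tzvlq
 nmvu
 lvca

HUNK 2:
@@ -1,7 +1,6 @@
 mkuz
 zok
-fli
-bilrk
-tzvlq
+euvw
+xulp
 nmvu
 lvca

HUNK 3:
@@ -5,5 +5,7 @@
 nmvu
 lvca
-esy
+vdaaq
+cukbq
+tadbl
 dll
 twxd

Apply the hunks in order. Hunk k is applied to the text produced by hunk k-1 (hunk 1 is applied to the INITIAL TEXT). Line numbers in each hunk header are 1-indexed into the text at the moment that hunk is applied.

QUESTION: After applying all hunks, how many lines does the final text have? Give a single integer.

Hunk 1: at line 3 remove [lpot,itzf,pqydt] add [tzvlq] -> 11 lines: mkuz zok fli bilrk tzvlq nmvu lvca esy dll twxd wazw
Hunk 2: at line 1 remove [fli,bilrk,tzvlq] add [euvw,xulp] -> 10 lines: mkuz zok euvw xulp nmvu lvca esy dll twxd wazw
Hunk 3: at line 5 remove [esy] add [vdaaq,cukbq,tadbl] -> 12 lines: mkuz zok euvw xulp nmvu lvca vdaaq cukbq tadbl dll twxd wazw
Final line count: 12

Answer: 12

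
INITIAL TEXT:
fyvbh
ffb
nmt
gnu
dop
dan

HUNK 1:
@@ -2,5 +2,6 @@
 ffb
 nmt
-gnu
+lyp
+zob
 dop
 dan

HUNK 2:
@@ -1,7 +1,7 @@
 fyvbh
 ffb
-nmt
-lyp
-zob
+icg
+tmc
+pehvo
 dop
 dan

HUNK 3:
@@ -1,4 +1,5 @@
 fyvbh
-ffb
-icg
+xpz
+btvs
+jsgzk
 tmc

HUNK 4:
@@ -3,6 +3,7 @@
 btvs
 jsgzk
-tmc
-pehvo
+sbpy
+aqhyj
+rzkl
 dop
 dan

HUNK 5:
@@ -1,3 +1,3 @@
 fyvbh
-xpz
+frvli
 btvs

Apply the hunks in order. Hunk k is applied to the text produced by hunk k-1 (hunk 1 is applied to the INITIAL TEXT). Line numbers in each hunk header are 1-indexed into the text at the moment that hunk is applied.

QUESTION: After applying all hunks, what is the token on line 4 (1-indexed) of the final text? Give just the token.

Hunk 1: at line 2 remove [gnu] add [lyp,zob] -> 7 lines: fyvbh ffb nmt lyp zob dop dan
Hunk 2: at line 1 remove [nmt,lyp,zob] add [icg,tmc,pehvo] -> 7 lines: fyvbh ffb icg tmc pehvo dop dan
Hunk 3: at line 1 remove [ffb,icg] add [xpz,btvs,jsgzk] -> 8 lines: fyvbh xpz btvs jsgzk tmc pehvo dop dan
Hunk 4: at line 3 remove [tmc,pehvo] add [sbpy,aqhyj,rzkl] -> 9 lines: fyvbh xpz btvs jsgzk sbpy aqhyj rzkl dop dan
Hunk 5: at line 1 remove [xpz] add [frvli] -> 9 lines: fyvbh frvli btvs jsgzk sbpy aqhyj rzkl dop dan
Final line 4: jsgzk

Answer: jsgzk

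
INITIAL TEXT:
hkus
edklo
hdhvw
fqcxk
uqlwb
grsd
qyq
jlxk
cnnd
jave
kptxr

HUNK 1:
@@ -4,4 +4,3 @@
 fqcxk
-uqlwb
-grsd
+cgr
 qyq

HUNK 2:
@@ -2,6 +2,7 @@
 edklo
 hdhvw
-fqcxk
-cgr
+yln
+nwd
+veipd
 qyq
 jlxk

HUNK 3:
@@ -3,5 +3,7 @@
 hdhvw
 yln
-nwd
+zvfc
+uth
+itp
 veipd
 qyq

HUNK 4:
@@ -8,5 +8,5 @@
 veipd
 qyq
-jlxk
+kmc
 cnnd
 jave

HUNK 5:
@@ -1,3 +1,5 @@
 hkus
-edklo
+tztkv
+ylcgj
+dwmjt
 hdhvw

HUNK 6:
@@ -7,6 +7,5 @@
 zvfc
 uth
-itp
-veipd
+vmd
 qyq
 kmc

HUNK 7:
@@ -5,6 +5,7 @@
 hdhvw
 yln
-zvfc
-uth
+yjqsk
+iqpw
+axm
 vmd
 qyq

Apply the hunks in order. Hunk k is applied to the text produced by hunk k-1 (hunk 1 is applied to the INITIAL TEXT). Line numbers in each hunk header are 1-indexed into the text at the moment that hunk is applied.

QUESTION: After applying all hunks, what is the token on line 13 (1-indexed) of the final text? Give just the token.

Answer: cnnd

Derivation:
Hunk 1: at line 4 remove [uqlwb,grsd] add [cgr] -> 10 lines: hkus edklo hdhvw fqcxk cgr qyq jlxk cnnd jave kptxr
Hunk 2: at line 2 remove [fqcxk,cgr] add [yln,nwd,veipd] -> 11 lines: hkus edklo hdhvw yln nwd veipd qyq jlxk cnnd jave kptxr
Hunk 3: at line 3 remove [nwd] add [zvfc,uth,itp] -> 13 lines: hkus edklo hdhvw yln zvfc uth itp veipd qyq jlxk cnnd jave kptxr
Hunk 4: at line 8 remove [jlxk] add [kmc] -> 13 lines: hkus edklo hdhvw yln zvfc uth itp veipd qyq kmc cnnd jave kptxr
Hunk 5: at line 1 remove [edklo] add [tztkv,ylcgj,dwmjt] -> 15 lines: hkus tztkv ylcgj dwmjt hdhvw yln zvfc uth itp veipd qyq kmc cnnd jave kptxr
Hunk 6: at line 7 remove [itp,veipd] add [vmd] -> 14 lines: hkus tztkv ylcgj dwmjt hdhvw yln zvfc uth vmd qyq kmc cnnd jave kptxr
Hunk 7: at line 5 remove [zvfc,uth] add [yjqsk,iqpw,axm] -> 15 lines: hkus tztkv ylcgj dwmjt hdhvw yln yjqsk iqpw axm vmd qyq kmc cnnd jave kptxr
Final line 13: cnnd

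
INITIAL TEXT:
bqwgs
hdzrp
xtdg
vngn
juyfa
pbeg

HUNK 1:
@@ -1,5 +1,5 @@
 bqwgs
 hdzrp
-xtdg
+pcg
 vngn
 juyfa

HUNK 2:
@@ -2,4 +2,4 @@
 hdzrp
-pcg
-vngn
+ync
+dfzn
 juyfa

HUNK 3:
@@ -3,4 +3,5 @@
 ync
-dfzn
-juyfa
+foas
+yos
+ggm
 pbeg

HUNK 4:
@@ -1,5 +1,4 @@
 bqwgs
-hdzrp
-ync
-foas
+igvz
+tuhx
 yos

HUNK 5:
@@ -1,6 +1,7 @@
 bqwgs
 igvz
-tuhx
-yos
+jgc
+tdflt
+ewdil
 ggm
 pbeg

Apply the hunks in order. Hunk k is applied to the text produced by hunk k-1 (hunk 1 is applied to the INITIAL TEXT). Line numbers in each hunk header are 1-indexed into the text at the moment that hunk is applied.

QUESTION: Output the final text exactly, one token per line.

Answer: bqwgs
igvz
jgc
tdflt
ewdil
ggm
pbeg

Derivation:
Hunk 1: at line 1 remove [xtdg] add [pcg] -> 6 lines: bqwgs hdzrp pcg vngn juyfa pbeg
Hunk 2: at line 2 remove [pcg,vngn] add [ync,dfzn] -> 6 lines: bqwgs hdzrp ync dfzn juyfa pbeg
Hunk 3: at line 3 remove [dfzn,juyfa] add [foas,yos,ggm] -> 7 lines: bqwgs hdzrp ync foas yos ggm pbeg
Hunk 4: at line 1 remove [hdzrp,ync,foas] add [igvz,tuhx] -> 6 lines: bqwgs igvz tuhx yos ggm pbeg
Hunk 5: at line 1 remove [tuhx,yos] add [jgc,tdflt,ewdil] -> 7 lines: bqwgs igvz jgc tdflt ewdil ggm pbeg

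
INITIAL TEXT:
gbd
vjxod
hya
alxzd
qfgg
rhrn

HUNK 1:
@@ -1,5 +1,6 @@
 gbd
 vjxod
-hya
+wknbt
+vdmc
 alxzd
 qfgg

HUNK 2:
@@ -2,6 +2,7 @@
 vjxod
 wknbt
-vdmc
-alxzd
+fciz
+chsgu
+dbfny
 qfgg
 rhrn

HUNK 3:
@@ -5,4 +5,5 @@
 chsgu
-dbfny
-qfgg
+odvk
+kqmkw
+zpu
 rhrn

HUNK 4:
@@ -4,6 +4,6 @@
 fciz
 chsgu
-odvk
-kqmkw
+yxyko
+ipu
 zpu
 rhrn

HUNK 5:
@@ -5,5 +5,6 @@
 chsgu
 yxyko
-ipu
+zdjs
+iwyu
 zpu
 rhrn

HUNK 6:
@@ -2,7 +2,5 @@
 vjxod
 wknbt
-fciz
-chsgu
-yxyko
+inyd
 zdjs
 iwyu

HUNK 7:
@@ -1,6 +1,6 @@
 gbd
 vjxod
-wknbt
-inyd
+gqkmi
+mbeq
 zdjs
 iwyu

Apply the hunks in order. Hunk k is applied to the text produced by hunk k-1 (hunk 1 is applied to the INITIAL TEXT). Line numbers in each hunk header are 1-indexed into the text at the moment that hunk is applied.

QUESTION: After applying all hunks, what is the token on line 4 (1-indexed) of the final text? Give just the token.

Answer: mbeq

Derivation:
Hunk 1: at line 1 remove [hya] add [wknbt,vdmc] -> 7 lines: gbd vjxod wknbt vdmc alxzd qfgg rhrn
Hunk 2: at line 2 remove [vdmc,alxzd] add [fciz,chsgu,dbfny] -> 8 lines: gbd vjxod wknbt fciz chsgu dbfny qfgg rhrn
Hunk 3: at line 5 remove [dbfny,qfgg] add [odvk,kqmkw,zpu] -> 9 lines: gbd vjxod wknbt fciz chsgu odvk kqmkw zpu rhrn
Hunk 4: at line 4 remove [odvk,kqmkw] add [yxyko,ipu] -> 9 lines: gbd vjxod wknbt fciz chsgu yxyko ipu zpu rhrn
Hunk 5: at line 5 remove [ipu] add [zdjs,iwyu] -> 10 lines: gbd vjxod wknbt fciz chsgu yxyko zdjs iwyu zpu rhrn
Hunk 6: at line 2 remove [fciz,chsgu,yxyko] add [inyd] -> 8 lines: gbd vjxod wknbt inyd zdjs iwyu zpu rhrn
Hunk 7: at line 1 remove [wknbt,inyd] add [gqkmi,mbeq] -> 8 lines: gbd vjxod gqkmi mbeq zdjs iwyu zpu rhrn
Final line 4: mbeq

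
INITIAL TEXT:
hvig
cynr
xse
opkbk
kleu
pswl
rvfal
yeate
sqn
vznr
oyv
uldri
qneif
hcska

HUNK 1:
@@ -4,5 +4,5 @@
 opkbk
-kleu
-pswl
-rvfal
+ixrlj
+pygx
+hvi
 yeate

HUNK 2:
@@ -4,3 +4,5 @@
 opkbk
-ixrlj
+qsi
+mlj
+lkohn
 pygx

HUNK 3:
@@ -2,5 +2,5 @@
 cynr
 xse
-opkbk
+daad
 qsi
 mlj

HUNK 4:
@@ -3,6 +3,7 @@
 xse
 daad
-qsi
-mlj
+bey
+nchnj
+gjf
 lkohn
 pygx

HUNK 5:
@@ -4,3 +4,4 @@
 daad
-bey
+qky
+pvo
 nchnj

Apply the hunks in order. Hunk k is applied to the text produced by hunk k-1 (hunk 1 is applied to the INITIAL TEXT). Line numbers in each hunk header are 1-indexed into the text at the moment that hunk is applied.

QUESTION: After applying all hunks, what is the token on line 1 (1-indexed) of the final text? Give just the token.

Hunk 1: at line 4 remove [kleu,pswl,rvfal] add [ixrlj,pygx,hvi] -> 14 lines: hvig cynr xse opkbk ixrlj pygx hvi yeate sqn vznr oyv uldri qneif hcska
Hunk 2: at line 4 remove [ixrlj] add [qsi,mlj,lkohn] -> 16 lines: hvig cynr xse opkbk qsi mlj lkohn pygx hvi yeate sqn vznr oyv uldri qneif hcska
Hunk 3: at line 2 remove [opkbk] add [daad] -> 16 lines: hvig cynr xse daad qsi mlj lkohn pygx hvi yeate sqn vznr oyv uldri qneif hcska
Hunk 4: at line 3 remove [qsi,mlj] add [bey,nchnj,gjf] -> 17 lines: hvig cynr xse daad bey nchnj gjf lkohn pygx hvi yeate sqn vznr oyv uldri qneif hcska
Hunk 5: at line 4 remove [bey] add [qky,pvo] -> 18 lines: hvig cynr xse daad qky pvo nchnj gjf lkohn pygx hvi yeate sqn vznr oyv uldri qneif hcska
Final line 1: hvig

Answer: hvig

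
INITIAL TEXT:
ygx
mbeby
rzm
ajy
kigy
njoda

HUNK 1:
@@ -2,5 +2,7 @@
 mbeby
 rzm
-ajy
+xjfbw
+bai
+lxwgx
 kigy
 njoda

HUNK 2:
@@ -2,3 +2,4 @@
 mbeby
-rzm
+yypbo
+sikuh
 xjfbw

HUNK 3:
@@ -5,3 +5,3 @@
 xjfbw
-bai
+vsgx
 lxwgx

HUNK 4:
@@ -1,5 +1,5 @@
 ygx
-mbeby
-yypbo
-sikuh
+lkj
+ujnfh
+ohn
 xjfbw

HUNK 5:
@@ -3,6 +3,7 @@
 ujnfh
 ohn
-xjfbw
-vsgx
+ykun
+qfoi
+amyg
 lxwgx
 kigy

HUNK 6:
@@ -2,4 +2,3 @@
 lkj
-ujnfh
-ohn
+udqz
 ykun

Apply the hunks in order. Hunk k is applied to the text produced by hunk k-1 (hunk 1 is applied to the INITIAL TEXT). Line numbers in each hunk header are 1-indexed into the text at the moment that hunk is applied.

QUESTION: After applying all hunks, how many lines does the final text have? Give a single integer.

Answer: 9

Derivation:
Hunk 1: at line 2 remove [ajy] add [xjfbw,bai,lxwgx] -> 8 lines: ygx mbeby rzm xjfbw bai lxwgx kigy njoda
Hunk 2: at line 2 remove [rzm] add [yypbo,sikuh] -> 9 lines: ygx mbeby yypbo sikuh xjfbw bai lxwgx kigy njoda
Hunk 3: at line 5 remove [bai] add [vsgx] -> 9 lines: ygx mbeby yypbo sikuh xjfbw vsgx lxwgx kigy njoda
Hunk 4: at line 1 remove [mbeby,yypbo,sikuh] add [lkj,ujnfh,ohn] -> 9 lines: ygx lkj ujnfh ohn xjfbw vsgx lxwgx kigy njoda
Hunk 5: at line 3 remove [xjfbw,vsgx] add [ykun,qfoi,amyg] -> 10 lines: ygx lkj ujnfh ohn ykun qfoi amyg lxwgx kigy njoda
Hunk 6: at line 2 remove [ujnfh,ohn] add [udqz] -> 9 lines: ygx lkj udqz ykun qfoi amyg lxwgx kigy njoda
Final line count: 9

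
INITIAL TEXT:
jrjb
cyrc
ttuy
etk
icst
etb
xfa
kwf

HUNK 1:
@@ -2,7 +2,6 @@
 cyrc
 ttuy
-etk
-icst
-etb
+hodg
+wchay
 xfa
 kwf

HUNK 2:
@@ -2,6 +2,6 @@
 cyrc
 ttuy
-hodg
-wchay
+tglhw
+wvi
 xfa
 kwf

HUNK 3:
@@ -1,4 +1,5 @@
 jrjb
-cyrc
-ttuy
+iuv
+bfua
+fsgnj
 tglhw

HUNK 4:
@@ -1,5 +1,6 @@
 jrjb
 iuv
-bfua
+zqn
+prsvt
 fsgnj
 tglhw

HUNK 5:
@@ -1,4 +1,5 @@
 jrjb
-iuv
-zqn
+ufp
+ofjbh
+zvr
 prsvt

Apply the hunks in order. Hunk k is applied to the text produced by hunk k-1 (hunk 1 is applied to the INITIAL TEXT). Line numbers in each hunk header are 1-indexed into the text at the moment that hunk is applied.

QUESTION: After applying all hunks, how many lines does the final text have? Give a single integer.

Hunk 1: at line 2 remove [etk,icst,etb] add [hodg,wchay] -> 7 lines: jrjb cyrc ttuy hodg wchay xfa kwf
Hunk 2: at line 2 remove [hodg,wchay] add [tglhw,wvi] -> 7 lines: jrjb cyrc ttuy tglhw wvi xfa kwf
Hunk 3: at line 1 remove [cyrc,ttuy] add [iuv,bfua,fsgnj] -> 8 lines: jrjb iuv bfua fsgnj tglhw wvi xfa kwf
Hunk 4: at line 1 remove [bfua] add [zqn,prsvt] -> 9 lines: jrjb iuv zqn prsvt fsgnj tglhw wvi xfa kwf
Hunk 5: at line 1 remove [iuv,zqn] add [ufp,ofjbh,zvr] -> 10 lines: jrjb ufp ofjbh zvr prsvt fsgnj tglhw wvi xfa kwf
Final line count: 10

Answer: 10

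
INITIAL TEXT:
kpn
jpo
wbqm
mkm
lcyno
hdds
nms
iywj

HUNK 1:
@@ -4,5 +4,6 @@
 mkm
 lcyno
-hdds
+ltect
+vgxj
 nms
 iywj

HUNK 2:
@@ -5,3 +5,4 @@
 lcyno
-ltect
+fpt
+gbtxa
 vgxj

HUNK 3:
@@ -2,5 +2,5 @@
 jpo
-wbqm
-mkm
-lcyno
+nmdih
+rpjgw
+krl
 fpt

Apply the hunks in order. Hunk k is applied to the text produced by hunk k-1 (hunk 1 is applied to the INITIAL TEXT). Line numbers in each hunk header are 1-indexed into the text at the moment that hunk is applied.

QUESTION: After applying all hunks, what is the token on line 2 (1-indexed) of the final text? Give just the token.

Hunk 1: at line 4 remove [hdds] add [ltect,vgxj] -> 9 lines: kpn jpo wbqm mkm lcyno ltect vgxj nms iywj
Hunk 2: at line 5 remove [ltect] add [fpt,gbtxa] -> 10 lines: kpn jpo wbqm mkm lcyno fpt gbtxa vgxj nms iywj
Hunk 3: at line 2 remove [wbqm,mkm,lcyno] add [nmdih,rpjgw,krl] -> 10 lines: kpn jpo nmdih rpjgw krl fpt gbtxa vgxj nms iywj
Final line 2: jpo

Answer: jpo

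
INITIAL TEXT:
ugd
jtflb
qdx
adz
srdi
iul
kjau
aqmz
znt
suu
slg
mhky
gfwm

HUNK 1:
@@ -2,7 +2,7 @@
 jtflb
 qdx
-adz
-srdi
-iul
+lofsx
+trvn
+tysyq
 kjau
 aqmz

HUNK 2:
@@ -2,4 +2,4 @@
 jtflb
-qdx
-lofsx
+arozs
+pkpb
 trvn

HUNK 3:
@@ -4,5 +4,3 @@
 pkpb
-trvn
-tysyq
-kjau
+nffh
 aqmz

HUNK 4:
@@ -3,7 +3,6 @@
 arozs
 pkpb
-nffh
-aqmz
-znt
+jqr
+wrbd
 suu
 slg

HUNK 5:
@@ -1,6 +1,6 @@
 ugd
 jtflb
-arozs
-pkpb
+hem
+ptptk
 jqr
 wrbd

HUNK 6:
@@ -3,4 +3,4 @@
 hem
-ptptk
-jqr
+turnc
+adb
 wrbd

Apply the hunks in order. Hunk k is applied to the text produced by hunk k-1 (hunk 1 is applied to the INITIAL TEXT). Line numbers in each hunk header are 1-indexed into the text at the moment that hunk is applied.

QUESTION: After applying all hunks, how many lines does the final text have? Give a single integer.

Answer: 10

Derivation:
Hunk 1: at line 2 remove [adz,srdi,iul] add [lofsx,trvn,tysyq] -> 13 lines: ugd jtflb qdx lofsx trvn tysyq kjau aqmz znt suu slg mhky gfwm
Hunk 2: at line 2 remove [qdx,lofsx] add [arozs,pkpb] -> 13 lines: ugd jtflb arozs pkpb trvn tysyq kjau aqmz znt suu slg mhky gfwm
Hunk 3: at line 4 remove [trvn,tysyq,kjau] add [nffh] -> 11 lines: ugd jtflb arozs pkpb nffh aqmz znt suu slg mhky gfwm
Hunk 4: at line 3 remove [nffh,aqmz,znt] add [jqr,wrbd] -> 10 lines: ugd jtflb arozs pkpb jqr wrbd suu slg mhky gfwm
Hunk 5: at line 1 remove [arozs,pkpb] add [hem,ptptk] -> 10 lines: ugd jtflb hem ptptk jqr wrbd suu slg mhky gfwm
Hunk 6: at line 3 remove [ptptk,jqr] add [turnc,adb] -> 10 lines: ugd jtflb hem turnc adb wrbd suu slg mhky gfwm
Final line count: 10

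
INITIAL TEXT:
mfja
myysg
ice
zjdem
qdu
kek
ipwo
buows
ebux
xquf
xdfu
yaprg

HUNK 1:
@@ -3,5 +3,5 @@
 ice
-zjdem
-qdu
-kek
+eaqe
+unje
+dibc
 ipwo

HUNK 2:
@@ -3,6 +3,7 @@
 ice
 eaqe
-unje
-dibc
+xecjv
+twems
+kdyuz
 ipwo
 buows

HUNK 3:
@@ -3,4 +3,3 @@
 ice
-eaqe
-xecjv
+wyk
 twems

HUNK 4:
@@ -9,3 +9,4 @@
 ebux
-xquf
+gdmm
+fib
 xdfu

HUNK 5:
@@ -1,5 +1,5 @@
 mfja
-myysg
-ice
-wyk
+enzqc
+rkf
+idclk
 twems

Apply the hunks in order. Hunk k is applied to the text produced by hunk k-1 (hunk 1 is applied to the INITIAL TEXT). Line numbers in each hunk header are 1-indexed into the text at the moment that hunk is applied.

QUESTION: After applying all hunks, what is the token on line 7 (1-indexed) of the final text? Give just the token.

Answer: ipwo

Derivation:
Hunk 1: at line 3 remove [zjdem,qdu,kek] add [eaqe,unje,dibc] -> 12 lines: mfja myysg ice eaqe unje dibc ipwo buows ebux xquf xdfu yaprg
Hunk 2: at line 3 remove [unje,dibc] add [xecjv,twems,kdyuz] -> 13 lines: mfja myysg ice eaqe xecjv twems kdyuz ipwo buows ebux xquf xdfu yaprg
Hunk 3: at line 3 remove [eaqe,xecjv] add [wyk] -> 12 lines: mfja myysg ice wyk twems kdyuz ipwo buows ebux xquf xdfu yaprg
Hunk 4: at line 9 remove [xquf] add [gdmm,fib] -> 13 lines: mfja myysg ice wyk twems kdyuz ipwo buows ebux gdmm fib xdfu yaprg
Hunk 5: at line 1 remove [myysg,ice,wyk] add [enzqc,rkf,idclk] -> 13 lines: mfja enzqc rkf idclk twems kdyuz ipwo buows ebux gdmm fib xdfu yaprg
Final line 7: ipwo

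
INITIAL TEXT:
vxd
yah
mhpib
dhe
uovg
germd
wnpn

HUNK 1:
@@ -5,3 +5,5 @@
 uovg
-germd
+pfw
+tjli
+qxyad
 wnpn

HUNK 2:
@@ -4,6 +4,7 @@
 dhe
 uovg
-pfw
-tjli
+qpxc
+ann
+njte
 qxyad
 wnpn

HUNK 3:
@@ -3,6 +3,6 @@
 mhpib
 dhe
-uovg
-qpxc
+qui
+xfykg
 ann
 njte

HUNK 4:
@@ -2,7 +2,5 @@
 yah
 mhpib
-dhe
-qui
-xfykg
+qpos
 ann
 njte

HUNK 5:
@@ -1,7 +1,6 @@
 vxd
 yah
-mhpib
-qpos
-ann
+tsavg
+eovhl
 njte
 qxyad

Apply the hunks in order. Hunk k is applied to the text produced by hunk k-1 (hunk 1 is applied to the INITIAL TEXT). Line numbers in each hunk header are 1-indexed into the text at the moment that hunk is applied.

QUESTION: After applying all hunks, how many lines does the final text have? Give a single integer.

Hunk 1: at line 5 remove [germd] add [pfw,tjli,qxyad] -> 9 lines: vxd yah mhpib dhe uovg pfw tjli qxyad wnpn
Hunk 2: at line 4 remove [pfw,tjli] add [qpxc,ann,njte] -> 10 lines: vxd yah mhpib dhe uovg qpxc ann njte qxyad wnpn
Hunk 3: at line 3 remove [uovg,qpxc] add [qui,xfykg] -> 10 lines: vxd yah mhpib dhe qui xfykg ann njte qxyad wnpn
Hunk 4: at line 2 remove [dhe,qui,xfykg] add [qpos] -> 8 lines: vxd yah mhpib qpos ann njte qxyad wnpn
Hunk 5: at line 1 remove [mhpib,qpos,ann] add [tsavg,eovhl] -> 7 lines: vxd yah tsavg eovhl njte qxyad wnpn
Final line count: 7

Answer: 7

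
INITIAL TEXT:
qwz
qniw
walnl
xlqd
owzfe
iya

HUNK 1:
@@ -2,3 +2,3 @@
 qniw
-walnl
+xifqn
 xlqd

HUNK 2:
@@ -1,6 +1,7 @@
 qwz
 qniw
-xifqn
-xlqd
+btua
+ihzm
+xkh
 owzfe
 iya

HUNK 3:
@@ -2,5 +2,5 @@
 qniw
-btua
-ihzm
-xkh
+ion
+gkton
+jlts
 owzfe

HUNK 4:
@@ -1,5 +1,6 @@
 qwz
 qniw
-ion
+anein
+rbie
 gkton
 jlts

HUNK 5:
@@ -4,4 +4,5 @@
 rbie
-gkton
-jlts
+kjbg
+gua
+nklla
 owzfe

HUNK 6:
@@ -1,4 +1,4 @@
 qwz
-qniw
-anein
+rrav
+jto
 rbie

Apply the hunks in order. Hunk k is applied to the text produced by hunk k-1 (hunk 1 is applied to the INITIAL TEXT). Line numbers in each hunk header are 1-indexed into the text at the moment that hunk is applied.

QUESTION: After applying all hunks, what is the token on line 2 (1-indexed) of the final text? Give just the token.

Hunk 1: at line 2 remove [walnl] add [xifqn] -> 6 lines: qwz qniw xifqn xlqd owzfe iya
Hunk 2: at line 1 remove [xifqn,xlqd] add [btua,ihzm,xkh] -> 7 lines: qwz qniw btua ihzm xkh owzfe iya
Hunk 3: at line 2 remove [btua,ihzm,xkh] add [ion,gkton,jlts] -> 7 lines: qwz qniw ion gkton jlts owzfe iya
Hunk 4: at line 1 remove [ion] add [anein,rbie] -> 8 lines: qwz qniw anein rbie gkton jlts owzfe iya
Hunk 5: at line 4 remove [gkton,jlts] add [kjbg,gua,nklla] -> 9 lines: qwz qniw anein rbie kjbg gua nklla owzfe iya
Hunk 6: at line 1 remove [qniw,anein] add [rrav,jto] -> 9 lines: qwz rrav jto rbie kjbg gua nklla owzfe iya
Final line 2: rrav

Answer: rrav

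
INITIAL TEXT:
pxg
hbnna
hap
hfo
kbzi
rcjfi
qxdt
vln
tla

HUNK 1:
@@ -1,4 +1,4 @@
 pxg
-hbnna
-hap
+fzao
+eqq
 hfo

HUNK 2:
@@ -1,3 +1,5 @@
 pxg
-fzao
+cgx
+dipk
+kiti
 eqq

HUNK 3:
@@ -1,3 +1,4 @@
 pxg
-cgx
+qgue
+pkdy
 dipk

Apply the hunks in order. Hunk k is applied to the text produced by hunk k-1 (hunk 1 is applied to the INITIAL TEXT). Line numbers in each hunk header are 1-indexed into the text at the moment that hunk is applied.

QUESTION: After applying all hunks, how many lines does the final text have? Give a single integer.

Hunk 1: at line 1 remove [hbnna,hap] add [fzao,eqq] -> 9 lines: pxg fzao eqq hfo kbzi rcjfi qxdt vln tla
Hunk 2: at line 1 remove [fzao] add [cgx,dipk,kiti] -> 11 lines: pxg cgx dipk kiti eqq hfo kbzi rcjfi qxdt vln tla
Hunk 3: at line 1 remove [cgx] add [qgue,pkdy] -> 12 lines: pxg qgue pkdy dipk kiti eqq hfo kbzi rcjfi qxdt vln tla
Final line count: 12

Answer: 12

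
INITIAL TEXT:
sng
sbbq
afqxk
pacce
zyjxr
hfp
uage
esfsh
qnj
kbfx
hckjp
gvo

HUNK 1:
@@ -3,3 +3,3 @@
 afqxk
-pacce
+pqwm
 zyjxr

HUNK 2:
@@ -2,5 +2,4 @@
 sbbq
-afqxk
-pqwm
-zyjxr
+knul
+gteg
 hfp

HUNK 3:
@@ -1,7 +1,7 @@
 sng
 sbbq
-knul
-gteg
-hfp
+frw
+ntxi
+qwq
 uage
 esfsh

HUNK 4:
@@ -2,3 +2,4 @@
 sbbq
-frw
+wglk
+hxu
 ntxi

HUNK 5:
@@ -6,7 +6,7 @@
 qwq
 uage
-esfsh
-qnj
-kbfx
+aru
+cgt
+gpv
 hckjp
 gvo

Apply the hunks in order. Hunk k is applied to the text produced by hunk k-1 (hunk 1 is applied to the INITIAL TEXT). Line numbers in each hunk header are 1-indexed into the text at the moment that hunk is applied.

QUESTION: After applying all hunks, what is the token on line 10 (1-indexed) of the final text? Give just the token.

Answer: gpv

Derivation:
Hunk 1: at line 3 remove [pacce] add [pqwm] -> 12 lines: sng sbbq afqxk pqwm zyjxr hfp uage esfsh qnj kbfx hckjp gvo
Hunk 2: at line 2 remove [afqxk,pqwm,zyjxr] add [knul,gteg] -> 11 lines: sng sbbq knul gteg hfp uage esfsh qnj kbfx hckjp gvo
Hunk 3: at line 1 remove [knul,gteg,hfp] add [frw,ntxi,qwq] -> 11 lines: sng sbbq frw ntxi qwq uage esfsh qnj kbfx hckjp gvo
Hunk 4: at line 2 remove [frw] add [wglk,hxu] -> 12 lines: sng sbbq wglk hxu ntxi qwq uage esfsh qnj kbfx hckjp gvo
Hunk 5: at line 6 remove [esfsh,qnj,kbfx] add [aru,cgt,gpv] -> 12 lines: sng sbbq wglk hxu ntxi qwq uage aru cgt gpv hckjp gvo
Final line 10: gpv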